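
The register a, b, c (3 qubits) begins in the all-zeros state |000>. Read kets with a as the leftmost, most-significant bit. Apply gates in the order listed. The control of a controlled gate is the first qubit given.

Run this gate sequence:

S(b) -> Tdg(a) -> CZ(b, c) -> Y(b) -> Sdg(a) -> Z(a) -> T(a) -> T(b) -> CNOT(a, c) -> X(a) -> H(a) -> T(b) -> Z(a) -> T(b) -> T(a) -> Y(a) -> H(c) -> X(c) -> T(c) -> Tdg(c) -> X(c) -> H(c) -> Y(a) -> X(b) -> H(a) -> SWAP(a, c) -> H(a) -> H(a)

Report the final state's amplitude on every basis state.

The final amplitudes are -I/2 - exp(I*pi/4)/2 on |000>, -exp(I*pi/4)/2 + I/2 on |001>, and 0 on every other basis state. Key observation: steps 16-23 multiply out to the identity, so the circuit reduces to the remaining gates.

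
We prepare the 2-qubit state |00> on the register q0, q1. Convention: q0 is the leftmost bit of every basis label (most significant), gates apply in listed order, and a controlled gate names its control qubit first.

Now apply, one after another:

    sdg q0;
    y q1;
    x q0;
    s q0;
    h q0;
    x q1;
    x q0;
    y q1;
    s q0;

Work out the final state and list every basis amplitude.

After the circuit, the state carries amplitude 0 on |00>, sqrt(2)*I/2 on |01>, 0 on |10>, sqrt(2)/2 on |11>.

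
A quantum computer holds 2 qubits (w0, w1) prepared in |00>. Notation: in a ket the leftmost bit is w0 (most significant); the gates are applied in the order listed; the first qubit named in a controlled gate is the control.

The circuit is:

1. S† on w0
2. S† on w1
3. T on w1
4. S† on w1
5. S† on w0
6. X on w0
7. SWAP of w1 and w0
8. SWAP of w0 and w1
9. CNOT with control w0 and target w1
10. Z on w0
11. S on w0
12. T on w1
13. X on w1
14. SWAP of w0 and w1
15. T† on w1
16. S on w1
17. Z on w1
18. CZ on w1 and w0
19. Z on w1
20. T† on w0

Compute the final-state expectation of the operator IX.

The expectation value of IX is 0.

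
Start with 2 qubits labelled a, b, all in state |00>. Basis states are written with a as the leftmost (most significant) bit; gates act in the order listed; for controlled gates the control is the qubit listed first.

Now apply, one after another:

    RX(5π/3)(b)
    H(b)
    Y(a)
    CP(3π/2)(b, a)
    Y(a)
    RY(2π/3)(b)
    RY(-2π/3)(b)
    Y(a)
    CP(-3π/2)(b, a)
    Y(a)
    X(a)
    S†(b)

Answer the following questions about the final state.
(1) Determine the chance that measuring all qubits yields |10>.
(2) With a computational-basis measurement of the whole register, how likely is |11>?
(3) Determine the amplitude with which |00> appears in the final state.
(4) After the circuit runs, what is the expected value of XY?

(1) Outcome |10> occurs with probability 1/2. Key observation: the block from step 3 through step 10 cancels to the identity and can be dropped.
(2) A full measurement returns |11> with probability 1/2.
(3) The amplitude on |00> is 0.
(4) The expectation value of XY is 0.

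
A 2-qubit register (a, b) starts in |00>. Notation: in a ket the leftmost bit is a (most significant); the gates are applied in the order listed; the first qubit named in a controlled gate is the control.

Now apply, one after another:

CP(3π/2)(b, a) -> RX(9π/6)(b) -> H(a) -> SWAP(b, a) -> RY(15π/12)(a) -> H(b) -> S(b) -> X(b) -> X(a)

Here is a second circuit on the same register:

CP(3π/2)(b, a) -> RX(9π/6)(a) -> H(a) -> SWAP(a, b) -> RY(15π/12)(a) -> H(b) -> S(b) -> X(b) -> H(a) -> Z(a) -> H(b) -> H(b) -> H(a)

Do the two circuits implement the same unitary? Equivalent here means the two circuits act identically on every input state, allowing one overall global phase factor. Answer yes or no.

No: there is an input state on which the two circuits produce genuinely different outputs (not merely differing by a phase).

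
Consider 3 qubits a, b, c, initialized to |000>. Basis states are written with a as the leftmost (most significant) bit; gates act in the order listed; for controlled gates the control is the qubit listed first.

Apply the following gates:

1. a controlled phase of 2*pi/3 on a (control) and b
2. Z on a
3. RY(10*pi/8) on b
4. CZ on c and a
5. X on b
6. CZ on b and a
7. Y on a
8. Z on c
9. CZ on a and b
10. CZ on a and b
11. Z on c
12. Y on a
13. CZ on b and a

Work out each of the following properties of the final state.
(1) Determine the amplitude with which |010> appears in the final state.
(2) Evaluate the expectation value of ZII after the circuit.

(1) The amplitude on |010> is -sqrt(2 - sqrt(2))/2.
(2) The expectation value of ZII is 1.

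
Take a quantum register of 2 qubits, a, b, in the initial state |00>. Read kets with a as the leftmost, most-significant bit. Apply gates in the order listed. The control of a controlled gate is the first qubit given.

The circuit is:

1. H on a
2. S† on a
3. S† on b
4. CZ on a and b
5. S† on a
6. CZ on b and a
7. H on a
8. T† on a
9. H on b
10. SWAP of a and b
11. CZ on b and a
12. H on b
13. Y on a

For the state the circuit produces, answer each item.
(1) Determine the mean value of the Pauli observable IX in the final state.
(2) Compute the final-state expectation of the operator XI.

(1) The expectation value of IX is -1.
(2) The expectation value of XI is 1.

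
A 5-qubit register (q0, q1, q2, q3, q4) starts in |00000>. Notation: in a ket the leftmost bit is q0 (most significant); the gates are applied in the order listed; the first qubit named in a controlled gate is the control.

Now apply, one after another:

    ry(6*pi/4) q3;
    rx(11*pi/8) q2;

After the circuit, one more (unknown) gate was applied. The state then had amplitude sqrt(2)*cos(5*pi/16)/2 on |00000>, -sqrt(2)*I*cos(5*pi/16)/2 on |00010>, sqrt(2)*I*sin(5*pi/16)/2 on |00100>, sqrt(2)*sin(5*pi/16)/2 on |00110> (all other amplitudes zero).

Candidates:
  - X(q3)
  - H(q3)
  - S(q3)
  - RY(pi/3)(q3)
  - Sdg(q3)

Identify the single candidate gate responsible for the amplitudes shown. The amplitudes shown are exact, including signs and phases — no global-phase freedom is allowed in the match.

The applied gate was S(q3).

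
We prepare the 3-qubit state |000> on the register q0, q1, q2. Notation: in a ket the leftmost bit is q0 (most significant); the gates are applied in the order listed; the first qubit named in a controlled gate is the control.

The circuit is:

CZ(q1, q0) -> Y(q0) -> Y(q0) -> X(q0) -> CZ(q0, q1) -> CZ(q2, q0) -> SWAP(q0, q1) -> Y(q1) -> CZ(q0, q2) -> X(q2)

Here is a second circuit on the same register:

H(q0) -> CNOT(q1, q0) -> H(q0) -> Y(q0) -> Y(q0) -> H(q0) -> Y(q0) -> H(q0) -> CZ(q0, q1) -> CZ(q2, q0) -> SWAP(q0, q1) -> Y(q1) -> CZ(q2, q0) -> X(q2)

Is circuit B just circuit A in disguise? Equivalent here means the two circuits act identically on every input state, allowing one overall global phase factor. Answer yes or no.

No — the two circuits implement different unitaries, even allowing a global phase.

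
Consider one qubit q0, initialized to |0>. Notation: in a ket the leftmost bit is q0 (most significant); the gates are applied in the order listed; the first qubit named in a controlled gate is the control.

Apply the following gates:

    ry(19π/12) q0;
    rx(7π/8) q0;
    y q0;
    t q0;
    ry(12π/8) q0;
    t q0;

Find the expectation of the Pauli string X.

In the final state, X has expectation -sqrt(6)*sin(7*pi/16)**2/8 - sqrt(1/2 - sqrt(2)/4)*sqrt(sqrt(2)/4 + 1/2)*sin(7*pi/16)**2/2 - sqrt(2)*sin(7*pi/16)*cos(7*pi/16)/4 - sqrt(6)*cos(7*pi/16)**2/8 - sqrt(1/2 - sqrt(2)/4)*sqrt(sqrt(2)/4 + 1/2)*cos(7*pi/16)**2/2 + sqrt(3)*sqrt(1/2 - sqrt(2)/4)*sqrt(sqrt(2)/4 + 1/2)*sin(7*pi/16)*cos(7*pi/16) - exp(I*pi/4)*sin(7*pi/16)**2/4 - I*exp(I*pi/4)*sin(7*pi/16)**2/4 - sqrt(3)*sqrt(1/2 - sqrt(2)/4)*sqrt(sqrt(2)/4 + 1/2)*exp(I*pi/4)*sin(7*pi/16)**2/4 - sqrt(3)*I*sqrt(1/2 - sqrt(2)/4)*sqrt(sqrt(2)/4 + 1/2)*exp(-I*pi/4)*sin(7*pi/16)**2/4 + sqrt(2)*exp(-I*pi/4)*sin(7*pi/16)**2/16 - sqrt(2)*I*exp(I*pi/4)*sin(7*pi/16)**2/16 - exp(I*pi/4)*cos(7*pi/16)**2/4 - I*exp(I*pi/4)*cos(7*pi/16)**2/4 + sqrt(3)*sqrt(1/2 - sqrt(2)/4)*sqrt(sqrt(2)/4 + 1/2)*exp(-I*pi/4)*cos(7*pi/16)**2/4 - sqrt(3)*I*sqrt(1/2 - sqrt(2)/4)*sqrt(sqrt(2)/4 + 1/2)*exp(I*pi/4)*cos(7*pi/16)**2/4 - sqrt(2)*exp(I*pi/4)*cos(7*pi/16)**2/16 - sqrt(2)*I*exp(-I*pi/4)*cos(7*pi/16)**2/16 - sqrt(2)*exp(-I*pi/4)*cos(7*pi/16)**2/16 + sqrt(2)*I*exp(I*pi/4)*cos(7*pi/16)**2/16 + sqrt(3)*sqrt(1/2 - sqrt(2)/4)*sqrt(sqrt(2)/4 + 1/2)*exp(I*pi/4)*cos(7*pi/16)**2/4 + sqrt(3)*I*sqrt(1/2 - sqrt(2)/4)*sqrt(sqrt(2)/4 + 1/2)*exp(-I*pi/4)*cos(7*pi/16)**2/4 - exp(-I*pi/4)*cos(7*pi/16)**2/4 + I*exp(-I*pi/4)*cos(7*pi/16)**2/4 + sqrt(2)*exp(I*pi/4)*sin(7*pi/16)**2/16 + sqrt(2)*I*exp(-I*pi/4)*sin(7*pi/16)**2/16 - sqrt(3)*sqrt(1/2 - sqrt(2)/4)*sqrt(sqrt(2)/4 + 1/2)*exp(-I*pi/4)*sin(7*pi/16)**2/4 + sqrt(3)*I*sqrt(1/2 - sqrt(2)/4)*sqrt(sqrt(2)/4 + 1/2)*exp(I*pi/4)*sin(7*pi/16)**2/4 - exp(-I*pi/4)*sin(7*pi/16)**2/4 + I*exp(-I*pi/4)*sin(7*pi/16)**2/4.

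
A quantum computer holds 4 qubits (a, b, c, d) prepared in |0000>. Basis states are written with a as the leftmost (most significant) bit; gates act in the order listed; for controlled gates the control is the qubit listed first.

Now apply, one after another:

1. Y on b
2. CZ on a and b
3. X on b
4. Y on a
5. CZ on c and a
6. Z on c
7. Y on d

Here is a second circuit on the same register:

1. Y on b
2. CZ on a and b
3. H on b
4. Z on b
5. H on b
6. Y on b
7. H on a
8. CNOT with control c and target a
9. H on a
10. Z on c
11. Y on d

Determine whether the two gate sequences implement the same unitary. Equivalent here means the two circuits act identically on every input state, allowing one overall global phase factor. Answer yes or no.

No — the two circuits implement different unitaries, even allowing a global phase.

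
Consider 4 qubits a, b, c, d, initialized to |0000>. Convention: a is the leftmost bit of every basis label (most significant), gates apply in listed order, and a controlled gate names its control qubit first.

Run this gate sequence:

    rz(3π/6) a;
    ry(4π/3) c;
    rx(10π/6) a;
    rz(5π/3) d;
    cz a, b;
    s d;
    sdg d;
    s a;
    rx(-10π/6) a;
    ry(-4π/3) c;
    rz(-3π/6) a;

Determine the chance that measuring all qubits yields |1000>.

A full measurement returns |1000> with probability 3/8.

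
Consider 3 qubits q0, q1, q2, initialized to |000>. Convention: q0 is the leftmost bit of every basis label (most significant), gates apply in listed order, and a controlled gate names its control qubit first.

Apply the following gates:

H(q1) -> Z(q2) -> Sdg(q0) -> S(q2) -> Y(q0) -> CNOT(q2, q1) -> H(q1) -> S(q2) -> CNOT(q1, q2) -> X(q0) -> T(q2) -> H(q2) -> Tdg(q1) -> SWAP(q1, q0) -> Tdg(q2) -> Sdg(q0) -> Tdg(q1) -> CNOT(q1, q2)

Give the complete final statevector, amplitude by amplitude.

The resulting statevector has amplitude sqrt(2)*I/2 on |000>, sqrt(2)*exp(I*pi/4)/2 on |001>, and 0 on every other basis state.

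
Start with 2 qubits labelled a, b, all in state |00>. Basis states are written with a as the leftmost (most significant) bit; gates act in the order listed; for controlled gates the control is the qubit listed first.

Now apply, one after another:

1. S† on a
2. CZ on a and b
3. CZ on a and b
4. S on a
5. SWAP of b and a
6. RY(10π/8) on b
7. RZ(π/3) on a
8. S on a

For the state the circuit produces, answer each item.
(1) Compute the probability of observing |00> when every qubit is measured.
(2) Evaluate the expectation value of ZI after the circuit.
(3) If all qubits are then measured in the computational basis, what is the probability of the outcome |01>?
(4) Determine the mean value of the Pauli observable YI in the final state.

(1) A full measurement returns |00> with probability 1/2 - sqrt(2)/4. Key observation: the block from step 1 through step 4 cancels to the identity and can be dropped.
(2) The observable ZI averages to 1.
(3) The probability of measuring |01> is sqrt(2)/4 + 1/2.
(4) In the final state, YI has expectation 0.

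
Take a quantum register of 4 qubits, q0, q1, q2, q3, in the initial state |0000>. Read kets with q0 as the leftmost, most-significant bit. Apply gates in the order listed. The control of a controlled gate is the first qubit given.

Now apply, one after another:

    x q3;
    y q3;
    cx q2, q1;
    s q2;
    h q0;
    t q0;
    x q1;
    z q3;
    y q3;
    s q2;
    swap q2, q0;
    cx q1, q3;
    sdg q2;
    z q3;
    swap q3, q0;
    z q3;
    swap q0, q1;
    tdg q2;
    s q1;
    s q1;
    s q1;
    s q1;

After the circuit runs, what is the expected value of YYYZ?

The expectation value of YYYZ is 0. Key observation: steps 19-22 multiply out to the identity, so the circuit reduces to the remaining gates.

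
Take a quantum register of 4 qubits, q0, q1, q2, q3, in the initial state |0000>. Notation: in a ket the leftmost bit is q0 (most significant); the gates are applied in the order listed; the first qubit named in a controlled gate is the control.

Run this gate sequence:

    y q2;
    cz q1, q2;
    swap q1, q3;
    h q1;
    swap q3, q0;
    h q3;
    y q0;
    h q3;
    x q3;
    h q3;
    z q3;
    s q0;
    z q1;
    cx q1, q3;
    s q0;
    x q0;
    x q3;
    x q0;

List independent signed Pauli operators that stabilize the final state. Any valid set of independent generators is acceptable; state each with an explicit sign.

The stabilizer group can be generated by -IXII, +IIIX, -ZIII, -IIZI, among other valid generating sets. Key observation: steps 8-11 multiply out to the identity, so the circuit reduces to the remaining gates.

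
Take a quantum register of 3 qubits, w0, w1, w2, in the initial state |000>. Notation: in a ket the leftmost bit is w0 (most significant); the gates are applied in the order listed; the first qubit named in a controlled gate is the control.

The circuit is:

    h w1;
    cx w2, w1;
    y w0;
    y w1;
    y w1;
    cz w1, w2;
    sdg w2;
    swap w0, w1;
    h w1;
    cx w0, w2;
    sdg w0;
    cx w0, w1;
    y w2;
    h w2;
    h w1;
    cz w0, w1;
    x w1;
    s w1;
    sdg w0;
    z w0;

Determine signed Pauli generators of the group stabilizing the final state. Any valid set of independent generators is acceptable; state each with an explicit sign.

One valid set of independent stabilizer generators is -XIZ, -ZIX, +IZI (any independent generating set of the same group is equally correct).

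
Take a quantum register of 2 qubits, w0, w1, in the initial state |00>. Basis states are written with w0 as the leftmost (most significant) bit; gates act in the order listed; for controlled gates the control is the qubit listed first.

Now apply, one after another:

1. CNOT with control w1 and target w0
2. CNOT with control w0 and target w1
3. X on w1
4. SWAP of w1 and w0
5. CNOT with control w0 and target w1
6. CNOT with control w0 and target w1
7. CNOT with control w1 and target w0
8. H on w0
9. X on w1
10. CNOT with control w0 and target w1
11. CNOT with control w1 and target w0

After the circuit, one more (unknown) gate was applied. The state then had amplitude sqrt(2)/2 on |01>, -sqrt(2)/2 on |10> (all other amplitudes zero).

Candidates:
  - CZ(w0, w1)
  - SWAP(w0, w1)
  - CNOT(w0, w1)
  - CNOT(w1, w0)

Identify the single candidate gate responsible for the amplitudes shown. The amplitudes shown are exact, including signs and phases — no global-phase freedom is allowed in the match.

The applied gate was CNOT(w1, w0).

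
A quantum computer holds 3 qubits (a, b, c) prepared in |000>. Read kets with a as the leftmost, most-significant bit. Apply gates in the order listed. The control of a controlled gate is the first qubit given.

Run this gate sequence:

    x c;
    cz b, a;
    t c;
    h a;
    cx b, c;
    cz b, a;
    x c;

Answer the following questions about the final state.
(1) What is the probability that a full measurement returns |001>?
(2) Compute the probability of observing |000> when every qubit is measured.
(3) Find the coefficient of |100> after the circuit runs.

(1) Outcome |001> occurs with probability 0.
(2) The probability of measuring |000> is 1/2.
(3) The final state's coefficient on |100> equals sqrt(2)*exp(I*pi/4)/2.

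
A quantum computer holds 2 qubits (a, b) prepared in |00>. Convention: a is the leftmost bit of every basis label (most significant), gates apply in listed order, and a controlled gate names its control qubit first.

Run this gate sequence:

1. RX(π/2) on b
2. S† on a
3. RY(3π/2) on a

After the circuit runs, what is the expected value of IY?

The expectation value of IY is -1.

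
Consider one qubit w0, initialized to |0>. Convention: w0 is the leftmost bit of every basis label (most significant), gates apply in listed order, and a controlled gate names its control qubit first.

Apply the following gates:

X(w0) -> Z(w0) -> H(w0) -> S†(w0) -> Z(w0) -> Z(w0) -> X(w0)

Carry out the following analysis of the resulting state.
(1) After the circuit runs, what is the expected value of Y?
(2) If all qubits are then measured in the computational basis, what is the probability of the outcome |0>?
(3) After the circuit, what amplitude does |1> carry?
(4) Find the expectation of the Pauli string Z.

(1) The observable Y averages to -1.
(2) Outcome |0> occurs with probability 1/2.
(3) The final state's coefficient on |1> equals -sqrt(2)/2.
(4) In the final state, Z has expectation 0.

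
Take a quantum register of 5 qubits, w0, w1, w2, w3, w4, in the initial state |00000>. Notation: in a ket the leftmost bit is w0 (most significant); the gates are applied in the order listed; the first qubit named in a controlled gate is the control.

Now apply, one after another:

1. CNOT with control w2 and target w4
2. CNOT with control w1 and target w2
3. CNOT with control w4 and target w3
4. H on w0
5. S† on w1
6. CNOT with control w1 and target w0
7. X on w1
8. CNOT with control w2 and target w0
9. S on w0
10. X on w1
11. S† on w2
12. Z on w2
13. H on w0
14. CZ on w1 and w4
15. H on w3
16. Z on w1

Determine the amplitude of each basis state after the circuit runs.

The final amplitudes are sqrt(2)*(1 + I)/4 on |00000>, sqrt(2)*(1 + I)/4 on |00010>, sqrt(2)*(1 - I)/4 on |10000>, sqrt(2)*(1 - I)/4 on |10010>, and 0 on every other basis state.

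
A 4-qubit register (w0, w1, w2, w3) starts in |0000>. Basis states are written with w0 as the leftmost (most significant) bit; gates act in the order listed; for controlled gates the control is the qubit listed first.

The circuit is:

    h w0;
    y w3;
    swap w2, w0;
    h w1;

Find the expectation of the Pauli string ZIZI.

In the final state, ZIZI has expectation 0.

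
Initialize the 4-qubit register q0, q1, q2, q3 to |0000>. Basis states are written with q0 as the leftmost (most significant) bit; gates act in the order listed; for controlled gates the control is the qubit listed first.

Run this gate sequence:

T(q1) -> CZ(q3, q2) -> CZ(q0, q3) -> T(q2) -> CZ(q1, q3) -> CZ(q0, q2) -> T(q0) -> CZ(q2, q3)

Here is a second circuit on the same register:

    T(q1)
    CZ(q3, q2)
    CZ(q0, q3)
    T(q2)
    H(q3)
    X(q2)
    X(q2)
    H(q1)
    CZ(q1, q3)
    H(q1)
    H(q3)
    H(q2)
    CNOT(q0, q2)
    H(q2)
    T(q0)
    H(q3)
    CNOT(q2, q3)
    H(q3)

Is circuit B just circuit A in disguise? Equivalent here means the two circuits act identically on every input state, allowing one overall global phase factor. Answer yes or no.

No, they are not equivalent — no single phase factor reconciles the two unitaries.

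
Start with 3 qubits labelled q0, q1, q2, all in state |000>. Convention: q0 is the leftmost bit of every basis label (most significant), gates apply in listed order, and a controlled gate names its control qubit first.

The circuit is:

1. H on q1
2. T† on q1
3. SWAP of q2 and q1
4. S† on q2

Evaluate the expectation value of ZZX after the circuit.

In the final state, ZZX has expectation -sqrt(2)/2.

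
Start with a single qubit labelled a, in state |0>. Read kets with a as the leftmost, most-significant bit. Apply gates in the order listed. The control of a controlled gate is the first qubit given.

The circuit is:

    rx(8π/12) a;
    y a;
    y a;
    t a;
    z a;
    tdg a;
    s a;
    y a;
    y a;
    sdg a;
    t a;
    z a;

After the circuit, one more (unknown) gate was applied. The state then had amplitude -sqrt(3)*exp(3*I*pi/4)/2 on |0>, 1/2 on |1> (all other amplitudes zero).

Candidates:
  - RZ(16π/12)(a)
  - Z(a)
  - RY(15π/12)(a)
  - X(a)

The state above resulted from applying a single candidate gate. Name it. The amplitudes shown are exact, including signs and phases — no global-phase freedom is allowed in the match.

The applied gate was X(a). Key observation: gates 5-12 undo each other exactly, leaving only the rest of the circuit to track.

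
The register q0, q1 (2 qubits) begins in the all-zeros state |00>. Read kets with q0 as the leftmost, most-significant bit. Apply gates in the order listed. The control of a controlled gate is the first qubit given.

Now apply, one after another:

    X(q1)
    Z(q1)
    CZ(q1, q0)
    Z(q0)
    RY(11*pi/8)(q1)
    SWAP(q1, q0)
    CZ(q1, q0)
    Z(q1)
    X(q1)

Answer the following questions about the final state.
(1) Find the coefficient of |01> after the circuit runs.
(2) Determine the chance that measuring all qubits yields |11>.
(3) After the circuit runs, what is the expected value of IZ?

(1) The amplitude on |01> is sin(5*pi/16).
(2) The probability of measuring |11> is cos(5*pi/16)**2.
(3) The expectation value of IZ is -1.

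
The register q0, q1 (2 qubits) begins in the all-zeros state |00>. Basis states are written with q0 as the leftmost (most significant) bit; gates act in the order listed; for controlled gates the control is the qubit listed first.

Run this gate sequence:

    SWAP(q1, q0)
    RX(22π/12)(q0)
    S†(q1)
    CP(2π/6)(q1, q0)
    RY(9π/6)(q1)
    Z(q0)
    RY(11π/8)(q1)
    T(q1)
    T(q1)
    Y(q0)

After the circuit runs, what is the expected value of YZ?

In the final state, YZ has expectation sqrt(sqrt(2) + 2)/4.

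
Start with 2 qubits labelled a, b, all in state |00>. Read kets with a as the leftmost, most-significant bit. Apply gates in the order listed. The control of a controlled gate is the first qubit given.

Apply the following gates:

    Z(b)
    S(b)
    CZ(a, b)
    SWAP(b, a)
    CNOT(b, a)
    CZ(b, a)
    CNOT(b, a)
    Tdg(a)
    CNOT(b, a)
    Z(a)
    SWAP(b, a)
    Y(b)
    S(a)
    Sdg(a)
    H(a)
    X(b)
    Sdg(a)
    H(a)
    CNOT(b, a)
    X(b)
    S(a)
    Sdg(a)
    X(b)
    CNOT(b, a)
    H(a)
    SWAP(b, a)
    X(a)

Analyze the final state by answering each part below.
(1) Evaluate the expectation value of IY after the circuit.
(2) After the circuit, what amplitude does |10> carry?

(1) The observable IY averages to -1. Key observation: steps 18-25 multiply out to the identity, so the circuit reduces to the remaining gates.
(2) The final state's coefficient on |10> equals sqrt(2)*I/2.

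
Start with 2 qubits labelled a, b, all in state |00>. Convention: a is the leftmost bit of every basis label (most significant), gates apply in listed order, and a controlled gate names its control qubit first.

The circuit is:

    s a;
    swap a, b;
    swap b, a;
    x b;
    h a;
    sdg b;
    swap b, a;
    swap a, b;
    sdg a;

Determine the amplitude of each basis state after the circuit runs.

The final amplitudes are 0 on |00>, -sqrt(2)*I/2 on |01>, 0 on |10>, -sqrt(2)/2 on |11>.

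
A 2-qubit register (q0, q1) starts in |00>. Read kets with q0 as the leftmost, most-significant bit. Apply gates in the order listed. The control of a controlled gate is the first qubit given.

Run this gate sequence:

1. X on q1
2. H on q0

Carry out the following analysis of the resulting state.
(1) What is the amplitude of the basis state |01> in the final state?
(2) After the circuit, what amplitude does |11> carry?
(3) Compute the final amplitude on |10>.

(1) |01> carries amplitude sqrt(2)/2 in the final state.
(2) |11> carries amplitude sqrt(2)/2 in the final state.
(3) The final state's coefficient on |10> equals 0.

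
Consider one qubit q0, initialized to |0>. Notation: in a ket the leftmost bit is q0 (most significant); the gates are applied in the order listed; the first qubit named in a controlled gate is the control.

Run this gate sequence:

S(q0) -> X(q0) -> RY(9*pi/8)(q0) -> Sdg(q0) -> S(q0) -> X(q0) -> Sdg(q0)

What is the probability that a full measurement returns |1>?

A full measurement returns |1> with probability sin(7*pi/16)**2.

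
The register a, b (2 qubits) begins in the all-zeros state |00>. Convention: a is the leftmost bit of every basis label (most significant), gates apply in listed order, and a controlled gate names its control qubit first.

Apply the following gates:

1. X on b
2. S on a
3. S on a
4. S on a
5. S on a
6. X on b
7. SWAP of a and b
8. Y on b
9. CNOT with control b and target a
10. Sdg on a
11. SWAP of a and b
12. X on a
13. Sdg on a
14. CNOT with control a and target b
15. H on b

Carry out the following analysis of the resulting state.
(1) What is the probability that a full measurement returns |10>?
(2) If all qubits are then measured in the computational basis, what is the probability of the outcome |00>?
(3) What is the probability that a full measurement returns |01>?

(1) Outcome |10> occurs with probability 0.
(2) Outcome |00> occurs with probability 1/2.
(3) Outcome |01> occurs with probability 1/2.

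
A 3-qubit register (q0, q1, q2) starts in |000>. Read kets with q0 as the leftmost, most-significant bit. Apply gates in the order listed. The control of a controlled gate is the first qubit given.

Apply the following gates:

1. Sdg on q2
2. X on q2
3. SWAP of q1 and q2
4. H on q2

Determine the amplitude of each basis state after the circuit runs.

The final amplitudes are sqrt(2)/2 on |010>, sqrt(2)/2 on |011>, and 0 on every other basis state.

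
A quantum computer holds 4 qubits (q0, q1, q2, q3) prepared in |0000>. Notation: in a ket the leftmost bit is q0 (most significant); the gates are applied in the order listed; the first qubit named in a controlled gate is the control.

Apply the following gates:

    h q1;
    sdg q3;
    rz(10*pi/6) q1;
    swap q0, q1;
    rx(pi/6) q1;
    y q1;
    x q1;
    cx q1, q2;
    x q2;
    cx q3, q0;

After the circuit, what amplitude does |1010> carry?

The final state's coefficient on |1010> equals (-sqrt(3) - 1)*exp(I*pi/3)/4.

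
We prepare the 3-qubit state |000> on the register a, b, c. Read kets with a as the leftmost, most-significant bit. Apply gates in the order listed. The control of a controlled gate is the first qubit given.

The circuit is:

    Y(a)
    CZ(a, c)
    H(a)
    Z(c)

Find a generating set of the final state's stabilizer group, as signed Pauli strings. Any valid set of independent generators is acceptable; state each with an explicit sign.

The stabilizer group can be generated by -XII, +IZI, +IIZ, among other valid generating sets.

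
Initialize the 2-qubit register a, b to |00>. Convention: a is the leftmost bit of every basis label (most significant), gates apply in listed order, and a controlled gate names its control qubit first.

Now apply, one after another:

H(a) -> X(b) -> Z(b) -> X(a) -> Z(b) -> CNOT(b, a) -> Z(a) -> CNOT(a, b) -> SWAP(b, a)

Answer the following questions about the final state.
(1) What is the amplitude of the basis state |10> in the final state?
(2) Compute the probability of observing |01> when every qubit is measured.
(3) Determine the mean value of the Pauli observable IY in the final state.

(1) The final state's coefficient on |10> equals sqrt(2)/2.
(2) A full measurement returns |01> with probability 1/2.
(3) The expectation value of IY is 0.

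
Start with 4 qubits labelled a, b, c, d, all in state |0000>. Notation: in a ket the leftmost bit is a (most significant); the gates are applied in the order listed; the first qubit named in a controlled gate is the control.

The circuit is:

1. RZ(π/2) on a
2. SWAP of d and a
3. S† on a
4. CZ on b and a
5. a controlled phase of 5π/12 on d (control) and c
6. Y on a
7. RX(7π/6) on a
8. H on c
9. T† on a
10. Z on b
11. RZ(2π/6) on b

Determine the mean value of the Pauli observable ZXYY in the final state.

In the final state, ZXYY has expectation 0.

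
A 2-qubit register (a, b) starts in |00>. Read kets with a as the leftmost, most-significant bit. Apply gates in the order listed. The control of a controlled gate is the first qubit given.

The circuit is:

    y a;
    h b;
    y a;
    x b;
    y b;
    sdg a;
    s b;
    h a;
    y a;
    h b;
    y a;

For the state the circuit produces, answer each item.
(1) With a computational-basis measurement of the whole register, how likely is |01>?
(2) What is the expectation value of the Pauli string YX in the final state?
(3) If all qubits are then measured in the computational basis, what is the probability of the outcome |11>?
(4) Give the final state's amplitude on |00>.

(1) A full measurement returns |01> with probability 1/4.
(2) In the final state, YX has expectation 0.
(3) Outcome |11> occurs with probability 1/4.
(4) The final state's coefficient on |00> equals sqrt(2)*(-1 - I)/4.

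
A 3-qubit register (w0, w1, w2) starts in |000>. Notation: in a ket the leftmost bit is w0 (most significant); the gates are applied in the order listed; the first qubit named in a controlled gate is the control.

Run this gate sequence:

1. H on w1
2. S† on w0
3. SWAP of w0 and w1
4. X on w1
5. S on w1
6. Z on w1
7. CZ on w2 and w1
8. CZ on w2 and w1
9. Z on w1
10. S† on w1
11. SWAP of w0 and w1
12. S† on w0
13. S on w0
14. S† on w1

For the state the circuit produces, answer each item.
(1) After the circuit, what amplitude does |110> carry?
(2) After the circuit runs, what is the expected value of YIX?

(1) |110> carries amplitude -sqrt(2)*I/2 in the final state.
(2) The observable YIX averages to 0.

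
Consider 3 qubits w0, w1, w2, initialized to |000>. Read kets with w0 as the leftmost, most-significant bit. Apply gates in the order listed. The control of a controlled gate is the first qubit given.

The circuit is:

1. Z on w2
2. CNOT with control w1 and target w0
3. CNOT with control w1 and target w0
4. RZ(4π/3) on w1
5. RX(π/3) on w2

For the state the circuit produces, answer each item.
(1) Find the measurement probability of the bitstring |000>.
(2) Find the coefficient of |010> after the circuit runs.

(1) The probability of measuring |000> is 3/4. Key observation: gates 2-3 undo each other exactly, leaving only the rest of the circuit to track.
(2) The final state's coefficient on |010> equals 0.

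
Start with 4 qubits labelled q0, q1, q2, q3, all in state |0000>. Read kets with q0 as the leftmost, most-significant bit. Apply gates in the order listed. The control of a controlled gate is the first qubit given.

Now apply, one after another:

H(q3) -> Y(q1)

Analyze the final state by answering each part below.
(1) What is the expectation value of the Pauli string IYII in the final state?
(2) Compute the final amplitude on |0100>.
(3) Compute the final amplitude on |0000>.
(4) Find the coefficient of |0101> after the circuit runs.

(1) The expectation value of IYII is 0.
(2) The amplitude on |0100> is sqrt(2)*I/2.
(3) |0000> carries amplitude 0 in the final state.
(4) The final state's coefficient on |0101> equals sqrt(2)*I/2.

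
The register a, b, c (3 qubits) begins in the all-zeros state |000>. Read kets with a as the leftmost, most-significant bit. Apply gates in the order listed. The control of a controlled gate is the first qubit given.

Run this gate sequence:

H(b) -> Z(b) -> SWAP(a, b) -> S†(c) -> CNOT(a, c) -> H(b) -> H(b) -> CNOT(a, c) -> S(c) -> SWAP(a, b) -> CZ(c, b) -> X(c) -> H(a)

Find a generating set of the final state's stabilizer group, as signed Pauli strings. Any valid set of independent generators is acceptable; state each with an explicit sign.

The final state is stabilized by the group generated by +XII, -IXI, -IIZ; other independent generating sets are equally valid. Key observation: the block from step 3 through step 10 cancels to the identity and can be dropped.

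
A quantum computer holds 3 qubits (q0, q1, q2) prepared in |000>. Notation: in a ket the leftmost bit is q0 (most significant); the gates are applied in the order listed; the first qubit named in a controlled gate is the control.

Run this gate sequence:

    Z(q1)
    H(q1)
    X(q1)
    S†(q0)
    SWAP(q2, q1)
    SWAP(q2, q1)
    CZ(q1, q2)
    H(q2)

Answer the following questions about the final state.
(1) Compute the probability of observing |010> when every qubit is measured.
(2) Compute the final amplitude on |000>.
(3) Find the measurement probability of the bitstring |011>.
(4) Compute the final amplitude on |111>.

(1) The probability of measuring |010> is 1/4. Key observation: gates 5-6 undo each other exactly, leaving only the rest of the circuit to track.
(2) The final state's coefficient on |000> equals 1/2.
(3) A full measurement returns |011> with probability 1/4.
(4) |111> carries amplitude 0 in the final state.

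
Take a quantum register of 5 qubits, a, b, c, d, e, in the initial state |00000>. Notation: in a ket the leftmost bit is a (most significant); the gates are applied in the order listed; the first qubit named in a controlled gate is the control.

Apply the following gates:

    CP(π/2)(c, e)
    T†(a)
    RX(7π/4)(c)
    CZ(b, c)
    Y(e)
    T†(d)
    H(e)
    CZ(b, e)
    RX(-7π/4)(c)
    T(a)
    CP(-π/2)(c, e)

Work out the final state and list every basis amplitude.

The resulting statevector has amplitude sqrt(2)*I/2 on |00000>, -sqrt(2)*I/2 on |00001>, and 0 on every other basis state.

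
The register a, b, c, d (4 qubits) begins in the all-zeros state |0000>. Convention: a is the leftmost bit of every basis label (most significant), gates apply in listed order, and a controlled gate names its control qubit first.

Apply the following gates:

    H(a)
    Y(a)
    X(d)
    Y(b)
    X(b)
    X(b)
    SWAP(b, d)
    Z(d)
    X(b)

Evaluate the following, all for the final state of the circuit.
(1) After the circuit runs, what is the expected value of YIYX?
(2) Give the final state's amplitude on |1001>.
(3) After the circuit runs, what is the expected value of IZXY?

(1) The observable YIYX averages to 0. Key observation: gates 5-6 undo each other exactly, leaving only the rest of the circuit to track.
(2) The final state's coefficient on |1001> equals sqrt(2)/2.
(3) The observable IZXY averages to 0.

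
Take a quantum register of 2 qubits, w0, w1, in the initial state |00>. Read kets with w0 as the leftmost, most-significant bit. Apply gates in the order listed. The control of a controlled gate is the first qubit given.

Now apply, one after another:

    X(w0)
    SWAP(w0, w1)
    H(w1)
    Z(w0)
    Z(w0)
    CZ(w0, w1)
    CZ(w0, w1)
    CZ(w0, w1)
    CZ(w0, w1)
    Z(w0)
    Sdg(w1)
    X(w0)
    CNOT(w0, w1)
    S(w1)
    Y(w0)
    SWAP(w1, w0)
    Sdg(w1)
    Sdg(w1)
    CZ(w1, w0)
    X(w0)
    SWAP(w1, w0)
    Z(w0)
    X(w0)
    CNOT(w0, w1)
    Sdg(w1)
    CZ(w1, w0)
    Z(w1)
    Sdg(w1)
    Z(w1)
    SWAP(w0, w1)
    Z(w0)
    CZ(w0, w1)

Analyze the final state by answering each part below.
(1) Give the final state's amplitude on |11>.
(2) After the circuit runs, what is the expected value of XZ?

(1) The amplitude on |11> is sqrt(2)/2. Key observation: the block from step 5 through step 10 cancels to the identity and can be dropped.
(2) The expectation value of XZ is -1.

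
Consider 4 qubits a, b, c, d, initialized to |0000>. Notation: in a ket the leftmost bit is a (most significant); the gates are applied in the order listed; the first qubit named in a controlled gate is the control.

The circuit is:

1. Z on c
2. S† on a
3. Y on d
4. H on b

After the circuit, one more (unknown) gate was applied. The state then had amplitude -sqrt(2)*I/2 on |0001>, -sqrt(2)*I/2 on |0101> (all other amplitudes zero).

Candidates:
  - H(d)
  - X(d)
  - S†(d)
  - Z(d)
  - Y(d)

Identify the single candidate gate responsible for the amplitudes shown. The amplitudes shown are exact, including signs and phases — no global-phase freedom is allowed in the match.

The applied gate was Z(d).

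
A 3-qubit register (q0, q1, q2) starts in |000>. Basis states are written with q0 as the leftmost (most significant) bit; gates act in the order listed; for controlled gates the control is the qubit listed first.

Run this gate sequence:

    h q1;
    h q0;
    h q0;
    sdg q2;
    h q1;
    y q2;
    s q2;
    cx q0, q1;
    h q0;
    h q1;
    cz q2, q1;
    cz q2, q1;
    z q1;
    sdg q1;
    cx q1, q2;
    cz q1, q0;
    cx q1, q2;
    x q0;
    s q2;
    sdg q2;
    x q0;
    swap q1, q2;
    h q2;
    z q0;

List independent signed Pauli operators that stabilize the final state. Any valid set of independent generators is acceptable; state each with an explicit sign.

The final state is stabilized by the group generated by +YIZ, -ZIY, -IZI; other independent generating sets are equally valid. Key observation: steps 18-21 multiply out to the identity, so the circuit reduces to the remaining gates.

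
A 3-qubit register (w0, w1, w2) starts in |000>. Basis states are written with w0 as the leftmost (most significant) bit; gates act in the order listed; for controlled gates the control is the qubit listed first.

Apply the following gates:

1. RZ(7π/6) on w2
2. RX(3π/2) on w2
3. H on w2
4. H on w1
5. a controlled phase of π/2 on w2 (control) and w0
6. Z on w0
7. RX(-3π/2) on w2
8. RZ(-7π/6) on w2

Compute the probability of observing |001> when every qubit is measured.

Outcome |001> occurs with probability 1/2.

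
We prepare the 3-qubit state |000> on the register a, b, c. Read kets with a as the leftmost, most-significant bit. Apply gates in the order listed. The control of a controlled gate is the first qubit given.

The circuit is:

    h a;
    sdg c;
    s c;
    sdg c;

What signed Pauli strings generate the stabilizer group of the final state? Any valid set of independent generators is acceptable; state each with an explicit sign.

One valid set of independent stabilizer generators is +XII, +IZI, +IIZ (any independent generating set of the same group is equally correct). Key observation: steps 3-4 multiply out to the identity, so the circuit reduces to the remaining gates.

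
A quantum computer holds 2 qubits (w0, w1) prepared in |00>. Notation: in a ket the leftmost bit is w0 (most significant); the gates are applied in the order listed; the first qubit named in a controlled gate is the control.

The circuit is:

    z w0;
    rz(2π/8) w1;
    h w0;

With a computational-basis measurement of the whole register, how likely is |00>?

The probability of measuring |00> is 1/2.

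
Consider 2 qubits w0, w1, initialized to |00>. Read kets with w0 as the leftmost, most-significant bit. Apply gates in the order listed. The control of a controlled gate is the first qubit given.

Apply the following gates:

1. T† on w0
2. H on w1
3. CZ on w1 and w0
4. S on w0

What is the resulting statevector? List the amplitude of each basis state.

The final amplitudes are sqrt(2)/2 on |00>, sqrt(2)/2 on |01>, 0 on |10>, 0 on |11>.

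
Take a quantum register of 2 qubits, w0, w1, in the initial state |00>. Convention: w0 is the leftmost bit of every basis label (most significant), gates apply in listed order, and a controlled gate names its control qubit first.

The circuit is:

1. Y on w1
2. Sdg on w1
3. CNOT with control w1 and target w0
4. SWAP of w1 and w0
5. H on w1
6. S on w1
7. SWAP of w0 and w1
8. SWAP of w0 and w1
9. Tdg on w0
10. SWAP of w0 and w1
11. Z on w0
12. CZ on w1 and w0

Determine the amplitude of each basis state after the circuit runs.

After the circuit, the state carries amplitude 0 on |00>, -sqrt(2)*exp(3*I*pi/4)/2 on |01>, 0 on |10>, -sqrt(2)*exp(I*pi/4)/2 on |11>.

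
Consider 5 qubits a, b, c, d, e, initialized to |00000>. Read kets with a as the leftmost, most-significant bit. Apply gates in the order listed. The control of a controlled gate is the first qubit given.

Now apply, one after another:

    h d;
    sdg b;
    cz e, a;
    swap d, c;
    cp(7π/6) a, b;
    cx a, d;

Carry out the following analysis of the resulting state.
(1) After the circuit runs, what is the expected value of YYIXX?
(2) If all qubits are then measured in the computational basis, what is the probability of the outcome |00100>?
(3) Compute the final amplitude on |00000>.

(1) In the final state, YYIXX has expectation 0.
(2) A full measurement returns |00100> with probability 1/2.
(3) The amplitude on |00000> is sqrt(2)/2.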